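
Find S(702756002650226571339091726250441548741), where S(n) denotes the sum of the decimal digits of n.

148

7+0+2+7+5+6+0+0+2+6+5+0+2+2+6+5+7+1+3+3+9+0+9+1+7+2+6+2+5+0+4+4+1+5+4+8+7+4+1 = 148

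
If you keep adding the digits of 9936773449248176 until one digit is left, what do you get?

8

9+9+3+6+7+7+3+4+4+9+2+4+8+1+7+6 = 89
8+9 = 17
1+7 = 8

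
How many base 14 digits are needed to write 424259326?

424259326 in base 14 is 404BB658, which has 8 digits.

8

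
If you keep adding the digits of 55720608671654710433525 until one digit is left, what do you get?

5+5+7+2+0+6+0+8+6+7+1+6+5+4+7+1+0+4+3+3+5+2+5 = 92
9+2 = 11
1+1 = 2

2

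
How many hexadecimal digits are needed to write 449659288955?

10

449659288955 in base 16 is 68B1C83D7B, which has 10 digits.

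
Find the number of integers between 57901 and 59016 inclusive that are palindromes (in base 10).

11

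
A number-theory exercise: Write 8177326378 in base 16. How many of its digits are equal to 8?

1

8177326378 in base 16 is 1E768192A.
The digit 8 appears 1 time.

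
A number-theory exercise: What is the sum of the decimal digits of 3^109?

234

3^109 = 10144175740568179028790664417176723510595582355545683
Sum of its 53 digits: 234.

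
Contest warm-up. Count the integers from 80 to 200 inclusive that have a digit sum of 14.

8

The integers in [80, 200] that have a digit sum of 14: 86, 95, 149, 158, 167, 176, 185, 194.
8 qualify.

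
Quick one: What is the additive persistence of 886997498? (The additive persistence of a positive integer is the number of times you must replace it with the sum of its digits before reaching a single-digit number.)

3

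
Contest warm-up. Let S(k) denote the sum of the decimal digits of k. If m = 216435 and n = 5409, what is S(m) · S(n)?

378

S(216435) = 2+1+6+4+3+5 = 21.
S(5409) = 5+4+0+9 = 18.
21 · 18 = 378.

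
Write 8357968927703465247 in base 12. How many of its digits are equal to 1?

8357968927703465247 in base 12 is 392589A041714B0393.
The digit 1 appears 2 times.

2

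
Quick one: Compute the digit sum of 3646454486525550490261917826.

3+6+4+6+4+5+4+4+8+6+5+2+5+5+5+0+4+9+0+2+6+1+9+1+7+8+2+6 = 127

127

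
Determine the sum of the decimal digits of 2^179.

248

2^179 = 766247770432944429179173513575154591809369561091801088
Sum of its 54 digits: 248.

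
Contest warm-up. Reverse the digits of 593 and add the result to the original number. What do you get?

Reverse of 593 is 395.
593 + 395 = 988

988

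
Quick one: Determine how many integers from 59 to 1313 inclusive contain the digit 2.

396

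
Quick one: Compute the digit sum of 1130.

1+1+3+0 = 5

5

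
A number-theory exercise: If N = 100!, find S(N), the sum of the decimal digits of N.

100! = 93326215443944152681699238856266700490715968264381621468592963895217599993229915608941463976156518286253697920827223758251185210916864000000000000000000000000
Sum of its 158 digits: 648.

648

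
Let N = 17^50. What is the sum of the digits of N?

271

17^50 = 33300140732146818380750772381422989832214186835186851059977249
Sum of its 62 digits: 271.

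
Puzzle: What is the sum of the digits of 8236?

8+2+3+6 = 19

19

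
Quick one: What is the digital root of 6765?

6+7+6+5 = 24
2+4 = 6

6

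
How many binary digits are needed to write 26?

5

26 in base 2 is 11010, which has 5 digits.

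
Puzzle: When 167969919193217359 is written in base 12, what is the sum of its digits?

167969919193217359 in base 12 is AA9AB3B794B86867.
Digit sum: 10+10+9+10+11+3+11+7+9+4+11+8+6+8+6+7 = 130.

130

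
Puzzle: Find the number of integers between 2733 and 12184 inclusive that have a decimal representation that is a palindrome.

The integers in [2733, 12184] that have a decimal representation that is a palindrome: 2772, 2882, 2992, 3003, 3113, 3223, …, 12021, 12121.
95 qualify.

95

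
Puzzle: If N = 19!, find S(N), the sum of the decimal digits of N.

19! = 121645100408832000
Sum of its 18 digits: 45.

45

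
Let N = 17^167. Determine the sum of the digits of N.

908

17^167 = 30547091808527362773986691321852629083823574079765768185848040358107564619317985530471243444958185048042401211714302836115633082468984075243653357727157922015870183248952228712277361457453324169506995593073
Sum of its 206 digits: 908.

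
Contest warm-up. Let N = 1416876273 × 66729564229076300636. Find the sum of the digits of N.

144

1416876273 × 66729564229076300636 = 94547536263807747077763209628
Sum of its 29 digits: 144.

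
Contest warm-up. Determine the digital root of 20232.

9

2+0+2+3+2 = 9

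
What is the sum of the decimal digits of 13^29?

13^29 = 201538126434611150798503956371773
Sum of its 33 digits: 133.

133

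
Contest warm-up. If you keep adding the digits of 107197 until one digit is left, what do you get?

1+0+7+1+9+7 = 25
2+5 = 7
(Equivalently, 107197 mod 9 = 7.)

7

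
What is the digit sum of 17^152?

874

17^152 = 10671759994531545920557539408540653248159462914874816597977097634293858400405970638977558318200227645122260378986786981072981773298046949530090032383981138780535609404058846100736226712961
Sum of its 188 digits: 874.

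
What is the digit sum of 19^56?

316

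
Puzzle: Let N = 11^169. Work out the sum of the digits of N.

893

11^169 = 98938151438249430941915286789666976426115362361292597779976852569436021267095929177956925948888504616153037897686756194696095366301549548078466919191141186807381845681690725291
Sum of its 176 digits: 893.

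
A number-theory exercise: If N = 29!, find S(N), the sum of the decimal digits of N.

126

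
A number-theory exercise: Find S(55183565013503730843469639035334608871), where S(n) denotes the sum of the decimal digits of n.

160

5+5+1+8+3+5+6+5+0+1+3+5+0+3+7+3+0+8+4+3+4+6+9+6+3+9+0+3+5+3+3+4+6+0+8+8+7+1 = 160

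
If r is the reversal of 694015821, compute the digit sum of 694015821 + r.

36

Reversal of 694015821 is 128510496; 694015821 + 128510496 = 822526317.
Digit sum of 822526317: 8+2+2+5+2+6+3+1+7 = 36.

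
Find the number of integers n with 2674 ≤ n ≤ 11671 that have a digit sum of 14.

465

The integers in [2674, 11671] that have a digit sum of 14: 2705, 2714, 2723, 2732, 2741, 2750, …, 11651, 11660.
465 qualify.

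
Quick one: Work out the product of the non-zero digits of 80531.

120

8×5×3×1 = 120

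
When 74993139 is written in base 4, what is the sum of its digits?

74993139 in base 4 is 10132010313303.
Digit sum: 1+0+1+3+2+0+1+0+3+1+3+3+0+3 = 21.

21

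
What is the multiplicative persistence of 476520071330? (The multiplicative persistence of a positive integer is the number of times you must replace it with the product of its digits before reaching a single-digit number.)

1

476520071330 → 0 (1 step)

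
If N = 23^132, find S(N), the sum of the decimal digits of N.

784

23^132 = 559853444205256635038100588781766472299607450896116455907997413610043321320649050722672985771503413338123172793785354887420997040443053745840717914418241953209814924365524375775521
Sum of its 180 digits: 784.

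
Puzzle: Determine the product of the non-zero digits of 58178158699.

5×8×1×7×8×1×5×8×6×9×9 = 43545600

43545600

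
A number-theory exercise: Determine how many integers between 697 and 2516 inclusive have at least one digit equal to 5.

The integers in [697, 2516] that have at least one digit equal to 5: 705, 715, 725, 735, 745, 750, …, 2515, 2516.
440 qualify.

440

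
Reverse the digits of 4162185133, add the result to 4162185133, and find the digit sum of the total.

68

Reversal of 4162185133 is 3315812614; 4162185133 + 3315812614 = 7477997747.
Digit sum of 7477997747: 7+4+7+7+9+9+7+7+4+7 = 68.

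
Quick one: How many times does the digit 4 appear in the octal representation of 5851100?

5851100 in base 8 is 26243734.
The digit 4 appears 2 times.

2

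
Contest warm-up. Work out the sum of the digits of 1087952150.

38

1+0+8+7+9+5+2+1+5+0 = 38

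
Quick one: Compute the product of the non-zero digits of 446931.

2592

4×4×6×9×3×1 = 2592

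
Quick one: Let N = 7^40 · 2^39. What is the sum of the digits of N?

218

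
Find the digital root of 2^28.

The digital root of n equals n mod 9 (or 9 when 9 | n), so we need 2^28 mod 9.
2^28 ≡ 7 (mod 9), so the digital root is 7.

7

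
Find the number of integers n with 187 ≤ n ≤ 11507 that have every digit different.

5458

The integers in [187, 11507] that have every digit different: 187, 189, 190, 192, 193, 194, …, 10986, 10987.
5458 qualify.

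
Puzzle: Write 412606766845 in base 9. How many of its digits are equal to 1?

3

412606766845 in base 9 is 1413007373871.
The digit 1 appears 3 times.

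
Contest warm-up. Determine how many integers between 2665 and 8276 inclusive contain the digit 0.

The integers in [2665, 8276] that contain the digit 0: 2670, 2680, 2690, 2700, 2701, 2702, …, 8260, 8270.
1551 qualify.

1551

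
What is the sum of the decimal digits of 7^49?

178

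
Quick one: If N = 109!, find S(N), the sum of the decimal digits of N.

657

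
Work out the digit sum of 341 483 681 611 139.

59

3+4+1+4+8+3+6+8+1+6+1+1+1+3+9 = 59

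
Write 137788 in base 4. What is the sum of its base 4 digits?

13

137788 in base 4 is 201220330.
Digit sum: 2+0+1+2+2+0+3+3+0 = 13.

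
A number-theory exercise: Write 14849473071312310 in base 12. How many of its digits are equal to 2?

1

14849473071312310 in base 12 is B69573446428A1A.
The digit 2 appears 1 time.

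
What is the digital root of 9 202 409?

8

9+2+0+2+4+0+9 = 26
2+6 = 8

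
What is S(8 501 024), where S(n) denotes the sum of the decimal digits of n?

8+5+0+1+0+2+4 = 20

20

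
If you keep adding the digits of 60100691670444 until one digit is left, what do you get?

6+0+1+0+0+6+9+1+6+7+0+4+4+4 = 48
4+8 = 12
1+2 = 3
(Equivalently, 60100691670444 mod 9 = 3.)

3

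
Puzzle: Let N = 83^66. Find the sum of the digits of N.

541

83^66 = 4561987561557491728070098447425204162071264207506184414584302952724393947048650653311117091544464243160171395677745735843822569
Sum of its 127 digits: 541.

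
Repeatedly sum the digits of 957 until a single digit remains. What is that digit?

3

9+5+7 = 21
2+1 = 3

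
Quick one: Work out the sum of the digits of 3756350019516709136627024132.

104

3+7+5+6+3+5+0+0+1+9+5+1+6+7+0+9+1+3+6+6+2+7+0+2+4+1+3+2 = 104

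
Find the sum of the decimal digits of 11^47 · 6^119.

11^47 · 6^119 = 3511195393693561462980221434319508890497689476134192481140874596296424301955236493255210431355171642937886884057195608695786679139630596489216
Sum of its 142 digits: 666.

666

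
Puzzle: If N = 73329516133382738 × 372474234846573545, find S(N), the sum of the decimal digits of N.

121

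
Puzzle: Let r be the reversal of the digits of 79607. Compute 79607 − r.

8910

Reverse of 79607 is 70697.
79607 − 70697 = 8910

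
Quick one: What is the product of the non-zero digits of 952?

9×5×2 = 90

90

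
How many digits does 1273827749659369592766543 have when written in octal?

1273827749659369592766543 in base 8 is 415574534665150352462540117, which has 27 digits.

27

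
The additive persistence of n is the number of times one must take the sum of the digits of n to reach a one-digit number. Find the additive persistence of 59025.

2

59025 → 21 → 3 (2 steps)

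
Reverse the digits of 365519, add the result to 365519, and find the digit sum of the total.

22

Reversal of 365519 is 915563; 365519 + 915563 = 1281082.
Digit sum of 1281082: 1+2+8+1+0+8+2 = 22.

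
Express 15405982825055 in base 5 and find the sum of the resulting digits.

31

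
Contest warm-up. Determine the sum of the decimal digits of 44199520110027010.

46

4+4+1+9+9+5+2+0+1+1+0+0+2+7+0+1+0 = 46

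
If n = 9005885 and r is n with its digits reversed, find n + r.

14890894

Reverse of 9005885 is 5885009.
9005885 + 5885009 = 14890894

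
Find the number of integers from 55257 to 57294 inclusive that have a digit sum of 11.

1

The integers in [55257, 57294] that have a digit sum of 11: 56000.
1 qualifies.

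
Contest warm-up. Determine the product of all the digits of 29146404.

0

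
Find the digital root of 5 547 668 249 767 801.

4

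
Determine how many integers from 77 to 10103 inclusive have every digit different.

The integers in [77, 10103] that have every digit different: 78, 79, 80, 81, 82, 83, …, 9875, 9876.
5204 qualify.

5204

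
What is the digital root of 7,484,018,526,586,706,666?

7+4+8+4+0+1+8+5+2+6+5+8+6+7+0+6+6+6+6 = 95
9+5 = 14
1+4 = 5

5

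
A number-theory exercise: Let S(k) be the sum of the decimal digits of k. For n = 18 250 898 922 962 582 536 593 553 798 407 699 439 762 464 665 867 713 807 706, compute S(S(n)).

5

First digit sum: 311.
3+1+1 = 5.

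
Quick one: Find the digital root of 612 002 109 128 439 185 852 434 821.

6+1+2+0+0+2+1+0+9+1+2+8+4+3+9+1+8+5+8+5+2+4+3+4+8+2+1 = 99
9+9 = 18
1+8 = 9

9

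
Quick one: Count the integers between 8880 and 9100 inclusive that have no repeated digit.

The integers in [8880, 9100] that have no repeated digit: 8901, 8902, 8903, 8904, 8905, 8906, …, 9086, 9087.
112 qualify.

112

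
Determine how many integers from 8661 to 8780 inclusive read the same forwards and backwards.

The integers in [8661, 8780] that read the same forwards and backwards: 8668, 8778.
2 qualify.

2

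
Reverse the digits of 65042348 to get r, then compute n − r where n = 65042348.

Reverse of 65042348 is 84324056.
65042348 − 84324056 = -19281708

-19281708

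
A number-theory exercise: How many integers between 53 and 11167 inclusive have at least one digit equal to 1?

The integers in [53, 11167] that have at least one digit equal to 1: 61, 71, 81, 91, 100, 101, …, 11166, 11167.
4592 qualify.

4592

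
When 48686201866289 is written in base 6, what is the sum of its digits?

54

48686201866289 in base 6 is 251314044331454145.
Digit sum: 2+5+1+3+1+4+0+4+4+3+3+1+4+5+4+1+4+5 = 54.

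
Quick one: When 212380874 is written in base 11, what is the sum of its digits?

64

212380874 in base 11 is A9979992.
Digit sum: 10+9+9+7+9+9+9+2 = 64.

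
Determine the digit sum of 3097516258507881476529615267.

135

3+0+9+7+5+1+6+2+5+8+5+0+7+8+8+1+4+7+6+5+2+9+6+1+5+2+6+7 = 135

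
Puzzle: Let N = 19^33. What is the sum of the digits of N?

226

19^33 = 1580770532156861979997149793605296459437459
Sum of its 43 digits: 226.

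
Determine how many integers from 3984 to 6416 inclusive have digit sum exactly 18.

185

The integers in [3984, 6416] that have digit sum exactly 18: 4059, 4068, 4077, 4086, 4095, 4149, …, 6390, 6408.
185 qualify.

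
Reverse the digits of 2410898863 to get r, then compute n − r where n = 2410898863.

-1278081279

Reverse of 2410898863 is 3688980142.
2410898863 − 3688980142 = -1278081279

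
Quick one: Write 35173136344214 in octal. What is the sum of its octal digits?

35173136344214 in base 8 is 777654223022226.
Digit sum: 7+7+7+6+5+4+2+2+3+0+2+2+2+2+6 = 57.

57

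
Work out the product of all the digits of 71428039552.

7×1×4×2×8×0×3×9×5×5×2 = 0

0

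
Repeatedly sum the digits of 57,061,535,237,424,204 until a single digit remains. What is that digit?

6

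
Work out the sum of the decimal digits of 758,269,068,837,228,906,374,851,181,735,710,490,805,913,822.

7+5+8+2+6+9+0+6+8+8+3+7+2+2+8+9+0+6+3+7+4+8+5+1+1+8+1+7+3+5+7+1+0+4+9+0+8+0+5+9+1+3+8+2+2 = 208

208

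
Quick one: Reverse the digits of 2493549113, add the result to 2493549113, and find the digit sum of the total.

Reversal of 2493549113 is 3119453942; 2493549113 + 3119453942 = 5613003055.
Digit sum of 5613003055: 5+6+1+3+0+0+3+0+5+5 = 28.

28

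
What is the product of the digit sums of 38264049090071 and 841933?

S(38264049090071) = 3+8+2+6+4+0+4+9+0+9+0+0+7+1 = 53.
S(841933) = 8+4+1+9+3+3 = 28.
53 · 28 = 1484.

1484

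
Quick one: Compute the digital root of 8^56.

1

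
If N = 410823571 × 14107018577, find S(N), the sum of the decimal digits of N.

410823571 × 14107018577 = 5795495747966478467
Sum of its 19 digits: 119.

119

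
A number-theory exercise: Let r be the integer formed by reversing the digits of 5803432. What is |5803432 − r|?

Reverse of 5803432 is 2343085.
|5803432 − 2343085| = 3460347

3460347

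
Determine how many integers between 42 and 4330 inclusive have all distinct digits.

2401

The integers in [42, 4330] that have all distinct digits: 42, 43, 45, 46, 47, 48, …, 4328, 4329.
2401 qualify.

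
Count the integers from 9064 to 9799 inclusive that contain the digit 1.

The integers in [9064, 9799] that contain the digit 1: 9071, 9081, 9091, 9100, 9101, 9102, …, 9781, 9791.
217 qualify.

217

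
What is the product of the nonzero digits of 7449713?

7×4×4×9×7×1×3 = 21168

21168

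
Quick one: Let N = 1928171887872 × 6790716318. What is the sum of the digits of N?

108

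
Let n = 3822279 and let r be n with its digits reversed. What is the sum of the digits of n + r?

Reversal of 3822279 is 9722283; 3822279 + 9722283 = 13544562.
Digit sum of 13544562: 1+3+5+4+4+5+6+2 = 30.

30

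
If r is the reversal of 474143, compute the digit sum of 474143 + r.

28

Reversal of 474143 is 341474; 474143 + 341474 = 815617.
Digit sum of 815617: 8+1+5+6+1+7 = 28.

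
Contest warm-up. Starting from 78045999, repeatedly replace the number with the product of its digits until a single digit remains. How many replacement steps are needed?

78045999 → 0 (1 step)

1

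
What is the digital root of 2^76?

7

The digital root of n equals n mod 9 (or 9 when 9 | n), so we need 2^76 mod 9.
2^76 ≡ 7 (mod 9), so the digital root is 7.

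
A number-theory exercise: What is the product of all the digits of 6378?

1008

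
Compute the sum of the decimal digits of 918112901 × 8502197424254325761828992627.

200

918112901 × 8502197424254325761828992627 = 7805977142056866786991851486682580927
Sum of its 37 digits: 200.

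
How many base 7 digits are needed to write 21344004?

21344004 in base 7 is 346264263, which has 9 digits.

9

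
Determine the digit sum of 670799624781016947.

93

6+7+0+7+9+9+6+2+4+7+8+1+0+1+6+9+4+7 = 93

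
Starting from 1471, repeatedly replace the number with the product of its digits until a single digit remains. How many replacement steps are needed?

1471 → 28 → 16 → 6 (3 steps)

3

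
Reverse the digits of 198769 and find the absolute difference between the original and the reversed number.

Reverse of 198769 is 967891.
|198769 − 967891| = 769122

769122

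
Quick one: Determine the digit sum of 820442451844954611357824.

101

8+2+0+4+4+2+4+5+1+8+4+4+9+5+4+6+1+1+3+5+7+8+2+4 = 101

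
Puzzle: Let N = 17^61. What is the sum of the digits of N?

17^61 = 1141258970201721810128501051901303399553000691993639838764066592228085041617
Sum of its 76 digits: 296.

296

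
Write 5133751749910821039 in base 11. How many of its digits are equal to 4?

1

5133751749910821039 in base 11 is A17A855774A8688A32.
The digit 4 appears 1 time.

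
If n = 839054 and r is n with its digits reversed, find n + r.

1289992

Reverse of 839054 is 450938.
839054 + 450938 = 1289992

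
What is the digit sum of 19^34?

172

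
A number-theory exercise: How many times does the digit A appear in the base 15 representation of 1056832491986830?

1056832491986830 in base 15 is 822A9899A643A.
The digit A appears 3 times.

3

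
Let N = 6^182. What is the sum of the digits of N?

603

6^182 = 4202692063030046830609921780488091738797724741769969342056068350358126849490187085057808105930621261426015922942545098004869567022013073063936
Sum of its 142 digits: 603.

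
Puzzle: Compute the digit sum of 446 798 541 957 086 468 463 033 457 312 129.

154

4+4+6+7+9+8+5+4+1+9+5+7+0+8+6+4+6+8+4+6+3+0+3+3+4+5+7+3+1+2+1+2+9 = 154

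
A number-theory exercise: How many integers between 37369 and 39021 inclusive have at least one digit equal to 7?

904

The integers in [37369, 39021] that have at least one digit equal to 7: 37369, 37370, 37371, 37372, 37373, 37374, …, 39007, 39017.
904 qualify.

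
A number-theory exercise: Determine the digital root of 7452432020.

7+4+5+2+4+3+2+0+2+0 = 29
2+9 = 11
1+1 = 2

2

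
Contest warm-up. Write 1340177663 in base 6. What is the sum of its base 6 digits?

38

1340177663 in base 6 is 340552354115.
Digit sum: 3+4+0+5+5+2+3+5+4+1+1+5 = 38.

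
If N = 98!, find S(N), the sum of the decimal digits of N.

639

98! = 9426890448883247745626185743057242473809693764078951663494238777294707070023223798882976159207729119823605850588608460429412647567360000000000000000000000
Sum of its 154 digits: 639.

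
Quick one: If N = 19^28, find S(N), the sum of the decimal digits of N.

154

19^28 = 638411683925748518131605316913942641
Sum of its 36 digits: 154.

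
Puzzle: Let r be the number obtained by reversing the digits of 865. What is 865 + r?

1433

Reverse of 865 is 568.
865 + 568 = 1433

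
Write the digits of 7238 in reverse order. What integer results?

8327

Reversing 7238 gives 8327.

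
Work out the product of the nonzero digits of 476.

4×7×6 = 168

168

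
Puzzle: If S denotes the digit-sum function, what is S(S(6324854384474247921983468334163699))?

First digit sum: 169.
1+6+9 = 16.

16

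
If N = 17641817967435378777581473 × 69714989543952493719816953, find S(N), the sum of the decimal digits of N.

17641817967435378777581473 × 69714989543952493719816953 = 1229899155136070666827472593963519325041749604111769
Sum of its 52 digits: 236.

236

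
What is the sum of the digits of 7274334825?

45

7+2+7+4+3+3+4+8+2+5 = 45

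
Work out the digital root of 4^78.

1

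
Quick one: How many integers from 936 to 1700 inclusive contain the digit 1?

The integers in [936, 1700] that contain the digit 1: 941, 951, 961, 971, 981, 991, …, 1699, 1700.
707 qualify.

707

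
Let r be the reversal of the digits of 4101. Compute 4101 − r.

3087

Reverse of 4101 is 1014.
4101 − 1014 = 3087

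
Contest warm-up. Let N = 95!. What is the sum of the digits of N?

585

95! = 10329978488239059262599702099394727095397746340117372869212250571234293987594703124871765375385424468563282236864226607350415360000000000000000000000
Sum of its 149 digits: 585.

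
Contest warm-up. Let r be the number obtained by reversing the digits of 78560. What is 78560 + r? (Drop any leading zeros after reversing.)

85147

Reverse of 78560 is 6587.
78560 + 6587 = 85147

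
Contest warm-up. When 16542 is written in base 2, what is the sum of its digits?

6

16542 in base 2 is 100000010011110.
Digit sum: 1+0+0+0+0+0+0+1+0+0+1+1+1+1+0 = 6.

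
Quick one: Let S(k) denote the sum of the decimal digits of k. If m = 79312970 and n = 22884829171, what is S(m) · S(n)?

1976

S(79312970) = 7+9+3+1+2+9+7+0 = 38.
S(22884829171) = 2+2+8+8+4+8+2+9+1+7+1 = 52.
38 · 52 = 1976.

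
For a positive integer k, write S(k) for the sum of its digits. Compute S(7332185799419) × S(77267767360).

3944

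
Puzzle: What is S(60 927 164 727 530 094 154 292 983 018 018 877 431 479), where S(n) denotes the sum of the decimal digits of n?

6+0+9+2+7+1+6+4+7+2+7+5+3+0+0+9+4+1+5+4+2+9+2+9+8+3+0+1+8+0+1+8+8+7+7+4+3+1+4+7+9 = 183

183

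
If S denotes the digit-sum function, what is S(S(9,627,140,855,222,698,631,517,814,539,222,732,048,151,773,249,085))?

4

First digit sum: 211.
2+1+1 = 4.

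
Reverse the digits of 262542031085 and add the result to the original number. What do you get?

842672276347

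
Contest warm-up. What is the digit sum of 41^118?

41^118 = 20346752060291962102185464400369795762665312401802996834821986563451924117505955935063156487465143168544702058552177594584491076757560900916780954688697855588028440038886774328392889426473521
Sum of its 191 digits: 886.

886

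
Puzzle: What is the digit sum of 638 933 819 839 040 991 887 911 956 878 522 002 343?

6+3+8+9+3+3+8+1+9+8+3+9+0+4+0+9+9+1+8+8+7+9+1+1+9+5+6+8+7+8+5+2+2+0+0+2+3+4+3 = 191

191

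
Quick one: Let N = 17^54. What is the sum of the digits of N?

17^54 = 2781261054089634417978685260068829533776361098661640987380359813729
Sum of its 67 digits: 325.

325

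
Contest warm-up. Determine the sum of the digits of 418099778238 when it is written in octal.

418099778238 in base 8 is 6053054051276.
Digit sum: 6+0+5+3+0+5+4+0+5+1+2+7+6 = 44.

44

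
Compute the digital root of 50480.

8

5+0+4+8+0 = 17
1+7 = 8
(Equivalently, 50480 mod 9 = 8.)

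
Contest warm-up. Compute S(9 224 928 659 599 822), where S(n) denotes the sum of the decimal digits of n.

9+2+2+4+9+2+8+6+5+9+5+9+9+8+2+2 = 91

91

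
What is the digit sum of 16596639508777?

79

1+6+5+9+6+6+3+9+5+0+8+7+7+7 = 79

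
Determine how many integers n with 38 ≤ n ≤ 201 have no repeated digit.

The integers in [38, 201] that have no repeated digit: 38, 39, 40, 41, 42, 43, …, 198, 201.
129 qualify.

129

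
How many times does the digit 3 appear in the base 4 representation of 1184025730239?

1184025730239 in base 4 is 101032231123231302333.
The digit 3 appears 8 times.

8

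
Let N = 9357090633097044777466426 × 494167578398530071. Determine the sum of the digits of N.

195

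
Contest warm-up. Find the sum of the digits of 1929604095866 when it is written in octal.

55

1929604095866 in base 8 is 34050527357572.
Digit sum: 3+4+0+5+0+5+2+7+3+5+7+5+7+2 = 55.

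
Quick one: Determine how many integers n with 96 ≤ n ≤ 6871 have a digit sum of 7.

111

The integers in [96, 6871] that have a digit sum of 7: 106, 115, 124, 133, 142, 151, …, 6010, 6100.
111 qualify.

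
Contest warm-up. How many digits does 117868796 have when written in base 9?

9

117868796 in base 9 is 265710528, which has 9 digits.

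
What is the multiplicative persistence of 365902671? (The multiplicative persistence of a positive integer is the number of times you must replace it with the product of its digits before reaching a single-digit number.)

365902671 → 0 (1 step)

1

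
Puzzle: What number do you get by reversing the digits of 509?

905

Reversing 509 gives 905.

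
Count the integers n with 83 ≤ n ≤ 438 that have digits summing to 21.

1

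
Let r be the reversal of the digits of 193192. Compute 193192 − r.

Reverse of 193192 is 291391.
193192 − 291391 = -98199

-98199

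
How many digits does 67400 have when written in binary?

67400 in base 2 is 10000011101001000, which has 17 digits.

17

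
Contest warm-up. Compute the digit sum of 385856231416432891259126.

3+8+5+8+5+6+2+3+1+4+1+6+4+3+2+8+9+1+2+5+9+1+2+6 = 104

104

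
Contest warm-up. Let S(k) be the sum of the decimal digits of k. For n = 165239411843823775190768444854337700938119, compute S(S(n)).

First digit sum: 190.
1+9+0 = 10.

10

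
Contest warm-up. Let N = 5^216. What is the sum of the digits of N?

5^216 = 9495567745759798747473242269561957154220965833619944966279779990829008230644811159033118931771413600093027632988162967109246892505325376987457275390625
Sum of its 151 digits: 730.

730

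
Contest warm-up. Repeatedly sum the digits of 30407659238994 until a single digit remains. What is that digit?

3+0+4+0+7+6+5+9+2+3+8+9+9+4 = 69
6+9 = 15
1+5 = 6

6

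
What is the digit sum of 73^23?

73^23 = 7184983626352716099297100617536359330111417
Sum of its 43 digits: 181.

181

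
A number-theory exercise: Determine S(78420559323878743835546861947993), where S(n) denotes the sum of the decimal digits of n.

7+8+4+2+0+5+5+9+3+2+3+8+7+8+7+4+3+8+3+5+5+4+6+8+6+1+9+4+7+9+9+3 = 172

172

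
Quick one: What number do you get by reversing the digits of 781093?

390187

Reversing 781093 gives 390187.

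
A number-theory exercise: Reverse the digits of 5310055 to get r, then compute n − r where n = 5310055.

-190080

Reverse of 5310055 is 5500135.
5310055 − 5500135 = -190080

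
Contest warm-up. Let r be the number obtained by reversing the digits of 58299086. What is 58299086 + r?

Reverse of 58299086 is 68099285.
58299086 + 68099285 = 126398371

126398371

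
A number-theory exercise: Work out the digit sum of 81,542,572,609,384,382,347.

8+1+5+4+2+5+7+2+6+0+9+3+8+4+3+8+2+3+4+7 = 91

91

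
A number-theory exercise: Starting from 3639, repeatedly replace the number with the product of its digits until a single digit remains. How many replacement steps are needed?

4

3639 → 486 → 192 → 18 → 8 (4 steps)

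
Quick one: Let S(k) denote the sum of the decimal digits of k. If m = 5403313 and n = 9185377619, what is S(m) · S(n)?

1064

S(5403313) = 5+4+0+3+3+1+3 = 19.
S(9185377619) = 9+1+8+5+3+7+7+6+1+9 = 56.
19 · 56 = 1064.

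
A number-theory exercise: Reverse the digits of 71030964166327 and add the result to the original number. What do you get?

Reverse of 71030964166327 is 72366146903017.
71030964166327 + 72366146903017 = 143397111069344

143397111069344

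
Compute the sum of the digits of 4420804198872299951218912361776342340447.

176

4+4+2+0+8+0+4+1+9+8+8+7+2+2+9+9+9+5+1+2+1+8+9+1+2+3+6+1+7+7+6+3+4+2+3+4+0+4+4+7 = 176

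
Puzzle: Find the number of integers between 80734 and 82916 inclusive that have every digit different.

711

The integers in [80734, 82916] that have every digit different: 80734, 80735, 80736, 80739, 80741, 80742, …, 82915, 82916.
711 qualify.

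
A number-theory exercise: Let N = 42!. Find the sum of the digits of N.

189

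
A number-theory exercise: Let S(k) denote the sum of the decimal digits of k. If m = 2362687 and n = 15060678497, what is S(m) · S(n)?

1802

S(2362687) = 2+3+6+2+6+8+7 = 34.
S(15060678497) = 1+5+0+6+0+6+7+8+4+9+7 = 53.
34 · 53 = 1802.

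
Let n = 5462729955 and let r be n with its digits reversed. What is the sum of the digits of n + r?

18

Reversal of 5462729955 is 5599272645; 5462729955 + 5599272645 = 11062002600.
Digit sum of 11062002600: 1+1+0+6+2+0+0+2+6+0+0 = 18.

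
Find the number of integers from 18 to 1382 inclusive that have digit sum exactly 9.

84

The integers in [18, 1382] that have digit sum exactly 9: 18, 27, 36, 45, 54, 63, …, 1341, 1350.
84 qualify.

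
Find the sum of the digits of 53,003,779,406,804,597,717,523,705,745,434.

5+3+0+0+3+7+7+9+4+0+6+8+0+4+5+9+7+7+1+7+5+2+3+7+0+5+7+4+5+4+3+4 = 141

141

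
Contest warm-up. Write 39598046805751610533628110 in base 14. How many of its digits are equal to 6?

1

39598046805751610533628110 in base 14 is 25B3BB0CC6A37404CCCCA50.
The digit 6 appears 1 time.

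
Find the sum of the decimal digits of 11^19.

83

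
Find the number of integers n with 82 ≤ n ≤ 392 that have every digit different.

The integers in [82, 392] that have every digit different: 82, 83, 84, 85, 86, 87, …, 391, 392.
227 qualify.

227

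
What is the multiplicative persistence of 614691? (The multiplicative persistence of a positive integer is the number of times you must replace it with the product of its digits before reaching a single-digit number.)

3

614691 → 1296 → 108 → 0 (3 steps)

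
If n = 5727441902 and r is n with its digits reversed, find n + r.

Reverse of 5727441902 is 2091447275.
5727441902 + 2091447275 = 7818889177

7818889177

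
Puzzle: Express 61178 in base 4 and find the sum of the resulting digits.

20

61178 in base 4 is 32323322.
Digit sum: 3+2+3+2+3+3+2+2 = 20.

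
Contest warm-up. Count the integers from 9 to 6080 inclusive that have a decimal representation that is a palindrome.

151

The integers in [9, 6080] that have a decimal representation that is a palindrome: 9, 11, 22, 33, 44, 55, …, 5995, 6006.
151 qualify.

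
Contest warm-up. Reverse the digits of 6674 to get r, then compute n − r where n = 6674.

Reverse of 6674 is 4766.
6674 − 4766 = 1908

1908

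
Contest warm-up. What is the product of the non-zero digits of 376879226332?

3×7×6×8×7×9×2×2×6×3×3×2 = 27433728

27433728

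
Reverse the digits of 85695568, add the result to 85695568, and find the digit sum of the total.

32

Reversal of 85695568 is 86559658; 85695568 + 86559658 = 172255226.
Digit sum of 172255226: 1+7+2+2+5+5+2+2+6 = 32.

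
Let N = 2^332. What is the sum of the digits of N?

2^332 = 8749002899132047697490008908470485461412677723572849745703082425639811996797503692894052708092215296
Sum of its 100 digits: 472.

472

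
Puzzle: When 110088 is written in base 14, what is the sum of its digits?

30

110088 in base 14 is 2C196.
Digit sum: 2+12+1+9+6 = 30.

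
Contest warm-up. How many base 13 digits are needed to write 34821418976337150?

34821418976337150 in base 13 is 8AC7B1948405821, which has 15 digits.

15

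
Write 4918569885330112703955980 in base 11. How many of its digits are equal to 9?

2

4918569885330112703955980 in base 11 is 5547160338A62A7075588992.
The digit 9 appears 2 times.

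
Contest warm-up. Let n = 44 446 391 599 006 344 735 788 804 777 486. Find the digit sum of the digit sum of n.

11

First digit sum: 164.
1+6+4 = 11.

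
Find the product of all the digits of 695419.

6×9×5×4×1×9 = 9720

9720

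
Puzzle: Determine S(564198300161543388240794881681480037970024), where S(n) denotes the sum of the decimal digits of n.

5+6+4+1+9+8+3+0+0+1+6+1+5+4+3+3+8+8+2+4+0+7+9+4+8+8+1+6+8+1+4+8+0+0+3+7+9+7+0+0+2+4 = 177

177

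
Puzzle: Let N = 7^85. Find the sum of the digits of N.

7^85 = 681292175541205709486531011694243236571309860372760091522256581907552807
Sum of its 72 digits: 295.

295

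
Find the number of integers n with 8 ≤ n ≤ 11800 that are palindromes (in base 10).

209

The integers in [8, 11800] that are palindromes (in base 10): 8, 9, 11, 22, 33, 44, …, 11611, 11711.
209 qualify.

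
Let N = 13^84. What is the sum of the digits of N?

460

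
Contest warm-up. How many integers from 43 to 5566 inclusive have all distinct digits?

2995

The integers in [43, 5566] that have all distinct digits: 43, 45, 46, 47, 48, 49, …, 5497, 5498.
2995 qualify.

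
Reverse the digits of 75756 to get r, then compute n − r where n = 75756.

9999

Reverse of 75756 is 65757.
75756 − 65757 = 9999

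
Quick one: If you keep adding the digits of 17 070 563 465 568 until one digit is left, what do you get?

1+7+0+7+0+5+6+3+4+6+5+5+6+8 = 63
6+3 = 9

9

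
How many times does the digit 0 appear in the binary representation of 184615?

184615 in base 2 is 101101000100100111.
The digit 0 appears 9 times.

9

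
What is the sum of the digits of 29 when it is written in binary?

29 in base 2 is 11101.
Digit sum: 1+1+1+0+1 = 4.

4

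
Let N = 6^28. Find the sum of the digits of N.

90

6^28 = 6140942214464815497216
Sum of its 22 digits: 90.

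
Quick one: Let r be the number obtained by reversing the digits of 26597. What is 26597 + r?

Reverse of 26597 is 79562.
26597 + 79562 = 106159

106159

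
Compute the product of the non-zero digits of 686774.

6×8×6×7×7×4 = 56448

56448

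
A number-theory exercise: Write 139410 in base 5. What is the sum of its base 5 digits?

139410 in base 5 is 13430120.
Digit sum: 1+3+4+3+0+1+2+0 = 14.

14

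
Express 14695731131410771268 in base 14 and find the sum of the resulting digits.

125

14695731131410771268 in base 14 is 6A671B2DC64B3D2A8.
Digit sum: 6+10+6+7+1+11+2+13+12+6+4+11+3+13+2+10+8 = 125.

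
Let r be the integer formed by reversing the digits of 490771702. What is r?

207177094

Reversing 490771702 gives 207177094.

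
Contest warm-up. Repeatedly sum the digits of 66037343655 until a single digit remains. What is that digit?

6+6+0+3+7+3+4+3+6+5+5 = 48
4+8 = 12
1+2 = 3

3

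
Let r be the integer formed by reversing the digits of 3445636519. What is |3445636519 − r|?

Reverse of 3445636519 is 9156365443.
|3445636519 − 9156365443| = 5710728924

5710728924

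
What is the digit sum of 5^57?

215

5^57 = 6938893903907228377647697925567626953125
Sum of its 40 digits: 215.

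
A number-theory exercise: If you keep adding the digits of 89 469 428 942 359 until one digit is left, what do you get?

1

8+9+4+6+9+4+2+8+9+4+2+3+5+9 = 82
8+2 = 10
1+0 = 1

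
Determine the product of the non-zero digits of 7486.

7×4×8×6 = 1344

1344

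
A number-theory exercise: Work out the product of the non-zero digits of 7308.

7×3×8 = 168

168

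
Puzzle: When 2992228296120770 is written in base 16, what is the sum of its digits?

2992228296120770 in base 16 is AA16A70AD59C2.
Digit sum: 10+10+1+6+10+7+0+10+13+5+9+12+2 = 95.

95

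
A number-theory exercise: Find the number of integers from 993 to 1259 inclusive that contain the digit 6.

45

The integers in [993, 1259] that contain the digit 6: 996, 1006, 1016, 1026, 1036, 1046, …, 1246, 1256.
45 qualify.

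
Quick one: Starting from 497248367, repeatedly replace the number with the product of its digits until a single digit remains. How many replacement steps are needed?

497248367 → 2032128 → 0 (2 steps)

2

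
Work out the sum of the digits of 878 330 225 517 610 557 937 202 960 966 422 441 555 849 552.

199

8+7+8+3+3+0+2+2+5+5+1+7+6+1+0+5+5+7+9+3+7+2+0+2+9+6+0+9+6+6+4+2+2+4+4+1+5+5+5+8+4+9+5+5+2 = 199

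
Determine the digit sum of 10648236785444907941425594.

1+0+6+4+8+2+3+6+7+8+5+4+4+4+9+0+7+9+4+1+4+2+5+5+9+4 = 121

121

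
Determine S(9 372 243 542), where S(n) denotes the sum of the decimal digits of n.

41

9+3+7+2+2+4+3+5+4+2 = 41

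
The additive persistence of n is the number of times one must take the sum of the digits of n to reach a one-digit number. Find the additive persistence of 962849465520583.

962849465520583 → 76 → 13 → 4 (3 steps)

3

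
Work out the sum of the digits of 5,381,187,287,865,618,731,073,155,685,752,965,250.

5+3+8+1+1+8+7+2+8+7+8+6+5+6+1+8+7+3+1+0+7+3+1+5+5+6+8+5+7+5+2+9+6+5+2+5+0 = 176

176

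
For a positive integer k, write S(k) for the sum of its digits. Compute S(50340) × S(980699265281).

S(50340) = 5+0+3+4+0 = 12.
S(980699265281) = 9+8+0+6+9+9+2+6+5+2+8+1 = 65.
12 · 65 = 780.

780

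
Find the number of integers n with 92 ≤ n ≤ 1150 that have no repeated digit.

The integers in [92, 1150] that have no repeated digit: 92, 93, 94, 95, 96, 97, …, 1097, 1098.
711 qualify.

711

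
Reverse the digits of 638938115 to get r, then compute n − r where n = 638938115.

127098279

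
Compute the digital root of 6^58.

The digital root of n equals n mod 9 (or 9 when 9 | n), so we need 6^58 mod 9.
6^58 ≡ 0 (mod 9), so the digital root is 9.

9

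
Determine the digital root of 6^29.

9

The digital root of n equals n mod 9 (or 9 when 9 | n), so we need 6^29 mod 9.
6^29 ≡ 0 (mod 9), so the digital root is 9.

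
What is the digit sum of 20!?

20! = 2432902008176640000
Sum of its 19 digits: 54.

54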